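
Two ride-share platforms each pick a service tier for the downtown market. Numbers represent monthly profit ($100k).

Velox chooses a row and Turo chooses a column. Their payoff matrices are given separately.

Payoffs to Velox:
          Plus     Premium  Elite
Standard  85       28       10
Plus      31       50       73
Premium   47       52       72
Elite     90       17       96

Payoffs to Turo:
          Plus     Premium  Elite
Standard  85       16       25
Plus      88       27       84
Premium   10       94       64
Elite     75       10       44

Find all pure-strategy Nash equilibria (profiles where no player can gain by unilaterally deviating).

The pure Nash equilibria are (Premium, Premium), (Elite, Plus).

Mark each player's best response to every combination of opponents' strategies; a profile where every player is best-responding is a pure Nash equilibrium.
Velox against Plus: payoffs 85, 31, 47, 90 → best response Elite.
Velox against Premium: payoffs 28, 50, 52, 17 → best response Premium.
Velox against Elite: payoffs 10, 73, 72, 96 → best response Elite.
Turo against Standard: payoffs 85, 16, 25 → best response Plus.
Turo against Plus: payoffs 88, 27, 84 → best response Plus.
Turo against Premium: payoffs 10, 94, 64 → best response Premium.
Turo against Elite: payoffs 75, 10, 44 → best response Plus.
Mutual best responses: (Premium, Premium); (Elite, Plus).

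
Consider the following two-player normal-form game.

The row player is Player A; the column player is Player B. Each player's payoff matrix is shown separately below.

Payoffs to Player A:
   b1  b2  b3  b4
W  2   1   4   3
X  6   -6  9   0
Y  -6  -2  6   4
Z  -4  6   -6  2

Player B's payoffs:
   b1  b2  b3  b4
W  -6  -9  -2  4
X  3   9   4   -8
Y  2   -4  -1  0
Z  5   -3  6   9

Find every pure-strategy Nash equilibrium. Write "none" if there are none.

(W, b1): Player A can switch to X (2 → 6). Not NE.
(W, b2): Player A can switch to Z (1 → 6). Not NE.
(W, b3): Player A can switch to X (4 → 9). Not NE.
(W, b4): Player A can switch to Y (3 → 4). Not NE.
(X, b1): Player B can switch to b2 (3 → 9). Not NE.
(X, b2): Player A can switch to W (-6 → 1). Not NE.
(The remaining 10 profiles each have a profitable deviation by the same check.)

none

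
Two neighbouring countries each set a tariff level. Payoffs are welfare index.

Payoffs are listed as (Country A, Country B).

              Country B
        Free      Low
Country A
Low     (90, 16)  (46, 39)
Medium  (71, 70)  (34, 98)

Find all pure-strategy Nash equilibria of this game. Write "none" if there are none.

Check each profile: it is a Nash equilibrium iff no player can strictly gain by switching unilaterally.
(Low, Free): Country B can switch to Low (16 → 39). Not NE.
(Low, Low): Country A gets 46, best alternative 34; Country B gets 39, best alternative 16. No profitable deviation — NE.
(Medium, Free): Country A can switch to Low (71 → 90). Not NE.
(Medium, Low): Country A can switch to Low (34 → 46). Not NE.

(Low, Low)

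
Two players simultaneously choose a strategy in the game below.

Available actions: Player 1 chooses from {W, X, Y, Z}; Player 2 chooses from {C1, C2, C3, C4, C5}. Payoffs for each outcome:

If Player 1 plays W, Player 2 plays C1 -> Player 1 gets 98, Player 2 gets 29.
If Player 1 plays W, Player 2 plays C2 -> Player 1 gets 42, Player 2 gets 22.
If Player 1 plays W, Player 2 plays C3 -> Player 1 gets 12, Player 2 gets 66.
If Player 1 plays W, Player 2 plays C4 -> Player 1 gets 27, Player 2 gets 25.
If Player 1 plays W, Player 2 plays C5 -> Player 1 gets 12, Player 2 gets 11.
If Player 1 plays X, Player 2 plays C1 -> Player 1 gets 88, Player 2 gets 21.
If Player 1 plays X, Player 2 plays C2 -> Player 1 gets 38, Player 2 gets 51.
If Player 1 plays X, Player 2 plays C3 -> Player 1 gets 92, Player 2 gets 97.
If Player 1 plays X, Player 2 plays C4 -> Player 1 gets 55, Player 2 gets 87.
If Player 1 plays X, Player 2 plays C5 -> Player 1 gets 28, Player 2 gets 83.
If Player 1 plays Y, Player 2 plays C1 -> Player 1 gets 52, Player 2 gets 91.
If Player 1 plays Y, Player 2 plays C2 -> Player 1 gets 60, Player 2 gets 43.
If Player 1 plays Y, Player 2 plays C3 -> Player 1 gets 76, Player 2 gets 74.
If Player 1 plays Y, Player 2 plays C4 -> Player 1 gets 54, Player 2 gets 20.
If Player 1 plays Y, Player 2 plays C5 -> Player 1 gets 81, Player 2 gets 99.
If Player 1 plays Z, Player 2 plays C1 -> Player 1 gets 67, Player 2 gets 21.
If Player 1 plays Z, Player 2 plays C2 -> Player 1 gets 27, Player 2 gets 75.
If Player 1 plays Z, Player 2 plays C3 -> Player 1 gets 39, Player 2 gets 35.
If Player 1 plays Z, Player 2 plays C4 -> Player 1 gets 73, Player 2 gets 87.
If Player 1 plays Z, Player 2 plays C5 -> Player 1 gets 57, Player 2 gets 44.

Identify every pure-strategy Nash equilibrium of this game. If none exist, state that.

(W, C1): Player 2 can switch to C3 (29 → 66). Not NE.
(W, C2): Player 1 can switch to Y (42 → 60). Not NE.
(W, C3): Player 1 can switch to X (12 → 92). Not NE.
(W, C4): Player 1 can switch to X (27 → 55). Not NE.
(W, C5): Player 1 can switch to X (12 → 28). Not NE.
(X, C1): Player 1 can switch to W (88 → 98). Not NE.
(X, C2): Player 1 can switch to W (38 → 42). Not NE.
(X, C3): Player 1 gets 92, best alternative 76; Player 2 gets 97, best alternative 87. No profitable deviation — NE.
(X, C4): Player 1 can switch to Z (55 → 73). Not NE.
(X, C5): Player 1 can switch to Y (28 → 81). Not NE.
(Y, C1): Player 1 can switch to W (52 → 98). Not NE.
(Y, C5): Player 1 gets 81, best alternative 57; Player 2 gets 99, best alternative 91. No profitable deviation — NE.
(Z, C4): Player 1 gets 73, best alternative 55; Player 2 gets 87, best alternative 75. No profitable deviation — NE.
(The remaining 7 profiles each have a profitable deviation by the same check.)

(X, C3), (Y, C5), (Z, C4)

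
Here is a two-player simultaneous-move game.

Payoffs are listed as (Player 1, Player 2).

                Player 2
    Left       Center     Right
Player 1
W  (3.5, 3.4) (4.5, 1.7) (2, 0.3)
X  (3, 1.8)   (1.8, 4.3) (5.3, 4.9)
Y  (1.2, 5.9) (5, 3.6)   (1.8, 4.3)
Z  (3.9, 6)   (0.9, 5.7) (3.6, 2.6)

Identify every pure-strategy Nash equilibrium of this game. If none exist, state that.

Player 1 against Left: payoffs 3.5, 3, 1.2, 3.9 → best response Z.
Player 1 against Center: payoffs 4.5, 1.8, 5, 0.9 → best response Y.
Player 1 against Right: payoffs 2, 5.3, 1.8, 3.6 → best response X.
Player 2 against W: payoffs 3.4, 1.7, 0.3 → best response Left.
Player 2 against X: payoffs 1.8, 4.3, 4.9 → best response Right.
Player 2 against Y: payoffs 5.9, 3.6, 4.3 → best response Left.
Player 2 against Z: payoffs 6, 5.7, 2.6 → best response Left.
Mutual best responses: (X, Right); (Z, Left).

The pure Nash equilibria are (X, Right); (Z, Left).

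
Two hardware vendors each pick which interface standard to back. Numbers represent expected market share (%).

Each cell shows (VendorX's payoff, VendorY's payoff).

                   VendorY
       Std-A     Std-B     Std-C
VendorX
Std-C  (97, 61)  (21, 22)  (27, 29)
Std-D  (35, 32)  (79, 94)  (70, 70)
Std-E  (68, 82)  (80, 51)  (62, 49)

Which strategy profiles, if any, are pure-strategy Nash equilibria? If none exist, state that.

VendorX against Std-A: payoffs 97, 35, 68 → best response Std-C.
VendorX against Std-B: payoffs 21, 79, 80 → best response Std-E.
VendorX against Std-C: payoffs 27, 70, 62 → best response Std-D.
VendorY against Std-C: payoffs 61, 22, 29 → best response Std-A.
VendorY against Std-D: payoffs 32, 94, 70 → best response Std-B.
VendorY against Std-E: payoffs 82, 51, 49 → best response Std-A.
Mutual best responses: (Std-C, Std-A).

The unique pure-strategy Nash equilibrium is (Std-C, Std-A).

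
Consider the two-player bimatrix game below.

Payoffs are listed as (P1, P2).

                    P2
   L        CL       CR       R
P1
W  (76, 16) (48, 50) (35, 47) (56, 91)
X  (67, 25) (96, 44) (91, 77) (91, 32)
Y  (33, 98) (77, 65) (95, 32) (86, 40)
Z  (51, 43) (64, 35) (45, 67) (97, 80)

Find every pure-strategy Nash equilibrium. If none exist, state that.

P1 against L: payoffs 76, 67, 33, 51 → best response W.
P1 against CL: payoffs 48, 96, 77, 64 → best response X.
P1 against CR: payoffs 35, 91, 95, 45 → best response Y.
P1 against R: payoffs 56, 91, 86, 97 → best response Z.
P2 against W: payoffs 16, 50, 47, 91 → best response R.
P2 against X: payoffs 25, 44, 77, 32 → best response CR.
P2 against Y: payoffs 98, 65, 32, 40 → best response L.
P2 against Z: payoffs 43, 35, 67, 80 → best response R.
Mutual best responses: (Z, R).

Pure NE: (Z, R)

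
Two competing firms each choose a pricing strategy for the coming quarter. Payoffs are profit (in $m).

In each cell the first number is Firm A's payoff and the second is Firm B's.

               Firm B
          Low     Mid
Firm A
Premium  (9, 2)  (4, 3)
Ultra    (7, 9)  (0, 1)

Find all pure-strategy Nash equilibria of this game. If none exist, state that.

(Premium, Mid)

(Premium, Low): Firm B can switch to Mid (2 → 3). Not NE.
(Premium, Mid): Firm A gets 4, best alternative 0; Firm B gets 3, best alternative 2. No profitable deviation — NE.
(Ultra, Low): Firm A can switch to Premium (7 → 9). Not NE.
(Ultra, Mid): Firm A can switch to Premium (0 → 4). Not NE.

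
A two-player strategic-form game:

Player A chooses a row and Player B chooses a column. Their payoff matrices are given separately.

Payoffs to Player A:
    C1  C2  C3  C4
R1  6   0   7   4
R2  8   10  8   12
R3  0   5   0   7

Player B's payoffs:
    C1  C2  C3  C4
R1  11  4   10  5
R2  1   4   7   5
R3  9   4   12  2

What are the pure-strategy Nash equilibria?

Pure NE: (R2, C3)

For each strategy profile, look for a profitable unilateral deviation.
(R1, C1): Player A can switch to R2 (6 → 8). Not NE.
(R1, C2): Player A can switch to R2 (0 → 10). Not NE.
(R1, C3): Player A can switch to R2 (7 → 8). Not NE.
(R1, C4): Player A can switch to R2 (4 → 12). Not NE.
(R2, C1): Player B can switch to C2 (1 → 4). Not NE.
(R2, C2): Player B can switch to C3 (4 → 7). Not NE.
(R2, C3): Player A gets 8, best alternative 7; Player B gets 7, best alternative 5. No profitable deviation — NE.
(R2, C4): Player B can switch to C3 (5 → 7). Not NE.
(R3, C1): Player A can switch to R1 (0 → 6). Not NE.
(R3, C2): Player A can switch to R2 (5 → 10). Not NE.
(R3, C3): Player A can switch to R1 (0 → 7). Not NE.
(The remaining 1 profile has a profitable deviation by the same check.)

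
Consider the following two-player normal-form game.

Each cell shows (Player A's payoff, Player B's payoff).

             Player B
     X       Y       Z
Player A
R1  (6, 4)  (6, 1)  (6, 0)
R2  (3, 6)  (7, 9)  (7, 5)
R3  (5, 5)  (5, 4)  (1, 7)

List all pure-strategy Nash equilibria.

Player A against X: payoffs 6, 3, 5 → best response R1.
Player A against Y: payoffs 6, 7, 5 → best response R2.
Player A against Z: payoffs 6, 7, 1 → best response R2.
Player B against R1: payoffs 4, 1, 0 → best response X.
Player B against R2: payoffs 6, 9, 5 → best response Y.
Player B against R3: payoffs 5, 4, 7 → best response Z.
Mutual best responses: (R1, X); (R2, Y).

Pure-strategy Nash equilibria: (R1, X), (R2, Y)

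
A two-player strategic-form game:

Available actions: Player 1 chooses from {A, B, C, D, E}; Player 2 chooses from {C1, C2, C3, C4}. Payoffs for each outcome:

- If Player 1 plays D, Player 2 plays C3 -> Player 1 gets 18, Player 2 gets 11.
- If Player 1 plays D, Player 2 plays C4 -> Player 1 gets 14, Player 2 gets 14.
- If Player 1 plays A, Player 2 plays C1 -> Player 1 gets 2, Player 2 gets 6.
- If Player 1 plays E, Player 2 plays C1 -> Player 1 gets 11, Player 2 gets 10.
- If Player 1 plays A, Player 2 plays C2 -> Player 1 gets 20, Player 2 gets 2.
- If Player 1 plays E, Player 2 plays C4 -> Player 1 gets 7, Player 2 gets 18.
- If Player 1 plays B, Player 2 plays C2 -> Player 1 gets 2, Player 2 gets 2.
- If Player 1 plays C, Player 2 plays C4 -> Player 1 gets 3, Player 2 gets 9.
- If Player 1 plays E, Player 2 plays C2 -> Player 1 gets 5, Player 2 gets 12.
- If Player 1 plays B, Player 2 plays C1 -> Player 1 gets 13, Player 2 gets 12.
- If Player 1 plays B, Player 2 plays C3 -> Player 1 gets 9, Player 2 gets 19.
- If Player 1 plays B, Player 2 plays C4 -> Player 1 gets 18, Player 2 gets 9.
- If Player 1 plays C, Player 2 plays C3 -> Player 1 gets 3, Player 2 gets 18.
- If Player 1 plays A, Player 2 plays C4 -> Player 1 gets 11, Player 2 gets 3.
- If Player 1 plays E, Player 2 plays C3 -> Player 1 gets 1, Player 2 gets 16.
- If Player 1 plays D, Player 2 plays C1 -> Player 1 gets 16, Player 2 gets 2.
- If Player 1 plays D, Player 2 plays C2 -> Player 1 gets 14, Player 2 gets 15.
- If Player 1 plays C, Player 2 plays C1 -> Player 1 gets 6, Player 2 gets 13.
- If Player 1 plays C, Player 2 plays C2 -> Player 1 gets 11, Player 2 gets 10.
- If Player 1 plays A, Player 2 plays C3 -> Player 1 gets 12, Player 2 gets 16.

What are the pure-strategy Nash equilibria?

There is no pure-strategy Nash equilibrium.

Check each profile: it is a Nash equilibrium iff no player can strictly gain by switching unilaterally.
(A, C1): Player 1 can switch to B (2 → 13). Not NE.
(A, C2): Player 2 can switch to C1 (2 → 6). Not NE.
(A, C3): Player 1 can switch to D (12 → 18). Not NE.
(A, C4): Player 1 can switch to B (11 → 18). Not NE.
(B, C1): Player 1 can switch to D (13 → 16). Not NE.
(B, C2): Player 1 can switch to A (2 → 20). Not NE.
(B, C3): Player 1 can switch to A (9 → 12). Not NE.
(B, C4): Player 2 can switch to C1 (9 → 12). Not NE.
(The remaining 12 profiles each have a profitable deviation by the same check.)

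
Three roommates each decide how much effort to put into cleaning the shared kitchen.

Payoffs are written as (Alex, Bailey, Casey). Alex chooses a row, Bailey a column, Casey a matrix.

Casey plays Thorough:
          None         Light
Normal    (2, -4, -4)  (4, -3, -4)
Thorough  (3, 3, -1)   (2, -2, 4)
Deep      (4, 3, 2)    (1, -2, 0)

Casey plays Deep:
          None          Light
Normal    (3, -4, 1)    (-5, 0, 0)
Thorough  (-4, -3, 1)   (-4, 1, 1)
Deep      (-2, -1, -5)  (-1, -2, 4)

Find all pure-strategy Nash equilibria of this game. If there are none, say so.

Mark each player's best response to every combination of opponents' strategies; a profile where every player is best-responding is a pure Nash equilibrium.
Alex against (None, Thorough): payoffs 2, 3, 4 → best response Deep.
Alex against (None, Deep): payoffs 3, -4, -2 → best response Normal.
Alex against (Light, Thorough): payoffs 4, 2, 1 → best response Normal.
Alex against (Light, Deep): payoffs -5, -4, -1 → best response Deep.
Bailey against (Normal, Thorough): payoffs -4, -3 → best response Light.
Bailey against (Normal, Deep): payoffs -4, 0 → best response Light.
Bailey against (Thorough, Thorough): payoffs 3, -2 → best response None.
Bailey against (Thorough, Deep): payoffs -3, 1 → best response Light.
Bailey against (Deep, Thorough): payoffs 3, -2 → best response None.
Bailey against (Deep, Deep): payoffs -1, -2 → best response None.
Casey against (Normal, None): payoffs -4, 1 → best response Deep.
Casey against (Normal, Light): payoffs -4, 0 → best response Deep.
Casey against (Thorough, None): payoffs -1, 1 → best response Deep.
Casey against (Thorough, Light): payoffs 4, 1 → best response Thorough.
Casey against (Deep, None): payoffs 2, -5 → best response Thorough.
Casey against (Deep, Light): payoffs 0, 4 → best response Deep.
Mutual best responses: (Deep, None, Thorough).

(Deep, None, Thorough)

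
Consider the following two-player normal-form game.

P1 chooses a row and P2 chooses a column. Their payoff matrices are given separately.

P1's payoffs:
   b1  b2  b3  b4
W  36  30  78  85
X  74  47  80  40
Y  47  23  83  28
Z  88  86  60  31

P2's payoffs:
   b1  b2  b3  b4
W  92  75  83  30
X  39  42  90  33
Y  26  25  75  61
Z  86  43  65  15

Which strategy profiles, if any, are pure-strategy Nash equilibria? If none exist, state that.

Check each profile: it is a Nash equilibrium iff no player can strictly gain by switching unilaterally.
(W, b1): P1 can switch to X (36 → 74). Not NE.
(W, b2): P1 can switch to X (30 → 47). Not NE.
(W, b3): P1 can switch to X (78 → 80). Not NE.
(W, b4): P2 can switch to b1 (30 → 92). Not NE.
(X, b1): P1 can switch to Z (74 → 88). Not NE.
(X, b2): P1 can switch to Z (47 → 86). Not NE.
(X, b3): P1 can switch to Y (80 → 83). Not NE.
(X, b4): P1 can switch to W (40 → 85). Not NE.
(Y, b1): P1 can switch to X (47 → 74). Not NE.
(Y, b2): P1 can switch to W (23 → 30). Not NE.
(Y, b3): P1 gets 83, best alternative 80; P2 gets 75, best alternative 61. No profitable deviation — NE.
(Y, b4): P1 can switch to W (28 → 85). Not NE.
(Z, b1): P1 gets 88, best alternative 74; P2 gets 86, best alternative 65. No profitable deviation — NE.
(Z, b2): P2 can switch to b1 (43 → 86). Not NE.
(The remaining 2 profiles each have a profitable deviation by the same check.)

Pure-strategy Nash equilibria: (Y, b3); (Z, b1)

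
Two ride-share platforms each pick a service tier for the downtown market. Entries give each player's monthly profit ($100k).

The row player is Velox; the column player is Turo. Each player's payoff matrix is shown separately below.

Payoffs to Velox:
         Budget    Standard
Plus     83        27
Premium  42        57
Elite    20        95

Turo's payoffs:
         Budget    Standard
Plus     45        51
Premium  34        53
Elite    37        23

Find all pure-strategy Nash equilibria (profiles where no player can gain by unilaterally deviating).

Check each profile: it is a Nash equilibrium iff no player can strictly gain by switching unilaterally.
(Plus, Budget): Turo can switch to Standard (45 → 51). Not NE.
(Plus, Standard): Velox can switch to Premium (27 → 57). Not NE.
(Premium, Budget): Velox can switch to Plus (42 → 83). Not NE.
(Premium, Standard): Velox can switch to Elite (57 → 95). Not NE.
(Elite, Budget): Velox can switch to Plus (20 → 83). Not NE.
(Elite, Standard): Turo can switch to Budget (23 → 37). Not NE.

none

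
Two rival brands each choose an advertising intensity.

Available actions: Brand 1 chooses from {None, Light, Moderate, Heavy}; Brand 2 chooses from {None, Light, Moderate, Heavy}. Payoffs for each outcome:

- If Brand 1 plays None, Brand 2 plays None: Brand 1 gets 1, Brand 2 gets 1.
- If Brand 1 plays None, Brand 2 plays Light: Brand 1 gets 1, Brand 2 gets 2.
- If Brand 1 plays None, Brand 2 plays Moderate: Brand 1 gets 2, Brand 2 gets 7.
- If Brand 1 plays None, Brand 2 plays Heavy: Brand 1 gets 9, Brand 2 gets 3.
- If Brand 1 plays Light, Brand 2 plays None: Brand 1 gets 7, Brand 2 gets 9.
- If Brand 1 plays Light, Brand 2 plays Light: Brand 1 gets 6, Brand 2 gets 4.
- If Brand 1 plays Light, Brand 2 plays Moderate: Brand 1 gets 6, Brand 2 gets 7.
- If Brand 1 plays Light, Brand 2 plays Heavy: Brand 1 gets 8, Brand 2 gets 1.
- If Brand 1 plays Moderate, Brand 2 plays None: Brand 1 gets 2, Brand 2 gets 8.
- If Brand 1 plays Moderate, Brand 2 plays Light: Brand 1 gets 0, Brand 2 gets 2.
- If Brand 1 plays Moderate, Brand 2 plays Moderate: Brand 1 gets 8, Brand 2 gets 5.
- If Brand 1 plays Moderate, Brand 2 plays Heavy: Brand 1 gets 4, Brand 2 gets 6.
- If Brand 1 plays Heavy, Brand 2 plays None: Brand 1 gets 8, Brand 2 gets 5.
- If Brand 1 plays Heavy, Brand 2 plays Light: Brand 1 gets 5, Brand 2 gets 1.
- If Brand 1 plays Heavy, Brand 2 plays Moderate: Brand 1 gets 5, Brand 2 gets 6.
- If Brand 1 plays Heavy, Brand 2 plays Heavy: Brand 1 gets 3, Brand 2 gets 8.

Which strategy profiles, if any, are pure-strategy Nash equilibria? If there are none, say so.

none

Mark each player's best response to every combination of opponents' strategies; a profile where every player is best-responding is a pure Nash equilibrium.
Brand 1 against None: payoffs 1, 7, 2, 8 → best response Heavy.
Brand 1 against Light: payoffs 1, 6, 0, 5 → best response Light.
Brand 1 against Moderate: payoffs 2, 6, 8, 5 → best response Moderate.
Brand 1 against Heavy: payoffs 9, 8, 4, 3 → best response None.
Brand 2 against None: payoffs 1, 2, 7, 3 → best response Moderate.
Brand 2 against Light: payoffs 9, 4, 7, 1 → best response None.
Brand 2 against Moderate: payoffs 8, 2, 5, 6 → best response None.
Brand 2 against Heavy: payoffs 5, 1, 6, 8 → best response Heavy.
No profile is a mutual best response for all players.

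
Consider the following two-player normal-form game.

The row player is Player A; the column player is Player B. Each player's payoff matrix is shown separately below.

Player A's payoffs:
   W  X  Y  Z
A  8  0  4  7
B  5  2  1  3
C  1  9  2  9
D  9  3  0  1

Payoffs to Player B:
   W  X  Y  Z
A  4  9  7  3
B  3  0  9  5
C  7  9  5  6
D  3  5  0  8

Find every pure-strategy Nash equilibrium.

(C, X)

For each player, find the best response to each opponent profile; mutual best responses are the pure NE.
Player A against W: payoffs 8, 5, 1, 9 → best response D.
Player A against X: payoffs 0, 2, 9, 3 → best response C.
Player A against Y: payoffs 4, 1, 2, 0 → best response A.
Player A against Z: payoffs 7, 3, 9, 1 → best response C.
Player B against A: payoffs 4, 9, 7, 3 → best response X.
Player B against B: payoffs 3, 0, 9, 5 → best response Y.
Player B against C: payoffs 7, 9, 5, 6 → best response X.
Player B against D: payoffs 3, 5, 0, 8 → best response Z.
Mutual best responses: (C, X).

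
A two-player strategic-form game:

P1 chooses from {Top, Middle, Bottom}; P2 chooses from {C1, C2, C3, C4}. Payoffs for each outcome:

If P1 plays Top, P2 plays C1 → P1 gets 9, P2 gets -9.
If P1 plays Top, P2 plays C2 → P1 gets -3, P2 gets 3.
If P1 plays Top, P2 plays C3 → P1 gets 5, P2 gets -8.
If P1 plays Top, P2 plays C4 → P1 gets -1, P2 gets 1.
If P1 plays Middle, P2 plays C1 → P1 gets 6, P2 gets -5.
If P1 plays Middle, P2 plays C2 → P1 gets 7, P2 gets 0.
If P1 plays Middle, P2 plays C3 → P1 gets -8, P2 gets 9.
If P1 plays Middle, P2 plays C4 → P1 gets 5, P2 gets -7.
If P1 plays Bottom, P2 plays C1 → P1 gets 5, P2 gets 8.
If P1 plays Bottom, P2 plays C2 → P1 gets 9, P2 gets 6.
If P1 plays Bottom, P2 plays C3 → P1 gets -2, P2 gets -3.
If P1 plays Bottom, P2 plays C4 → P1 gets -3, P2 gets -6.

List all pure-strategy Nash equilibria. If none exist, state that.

For each strategy profile, look for a profitable unilateral deviation.
(Top, C1): P2 can switch to C2 (-9 → 3). Not NE.
(Top, C2): P1 can switch to Middle (-3 → 7). Not NE.
(Top, C3): P2 can switch to C2 (-8 → 3). Not NE.
(Top, C4): P1 can switch to Middle (-1 → 5). Not NE.
(Middle, C1): P1 can switch to Top (6 → 9). Not NE.
(Middle, C2): P1 can switch to Bottom (7 → 9). Not NE.
(Middle, C3): P1 can switch to Top (-8 → 5). Not NE.
(Middle, C4): P2 can switch to C1 (-7 → -5). Not NE.
(Bottom, C1): P1 can switch to Top (5 → 9). Not NE.
(Bottom, C2): P2 can switch to C1 (6 → 8). Not NE.
(Bottom, C3): P1 can switch to Top (-2 → 5). Not NE.
(Bottom, C4): P1 can switch to Top (-3 → -1). Not NE.

No pure-strategy Nash equilibrium.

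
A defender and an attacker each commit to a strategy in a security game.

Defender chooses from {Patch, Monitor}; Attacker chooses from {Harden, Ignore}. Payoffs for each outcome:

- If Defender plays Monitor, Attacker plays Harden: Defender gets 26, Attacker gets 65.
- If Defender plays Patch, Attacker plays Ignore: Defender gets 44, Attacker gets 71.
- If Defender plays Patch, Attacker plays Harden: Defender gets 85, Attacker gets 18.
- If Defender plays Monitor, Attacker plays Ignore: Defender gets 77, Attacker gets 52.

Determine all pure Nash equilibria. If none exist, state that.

This game has no pure Nash equilibrium.

Defender against Harden: payoffs 85, 26 → best response Patch.
Defender against Ignore: payoffs 44, 77 → best response Monitor.
Attacker against Patch: payoffs 18, 71 → best response Ignore.
Attacker against Monitor: payoffs 65, 52 → best response Harden.
No profile is a mutual best response for all players.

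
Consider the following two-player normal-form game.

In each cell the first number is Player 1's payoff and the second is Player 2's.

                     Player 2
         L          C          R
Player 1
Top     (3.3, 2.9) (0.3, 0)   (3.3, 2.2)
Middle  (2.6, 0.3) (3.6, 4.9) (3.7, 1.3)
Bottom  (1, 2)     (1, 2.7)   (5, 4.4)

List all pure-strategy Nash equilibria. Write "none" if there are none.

(Top, L): Player 1 gets 3.3, best alternative 2.6; Player 2 gets 2.9, best alternative 2.2. No profitable deviation — NE.
(Top, C): Player 1 can switch to Middle (0.3 → 3.6). Not NE.
(Top, R): Player 1 can switch to Middle (3.3 → 3.7). Not NE.
(Middle, L): Player 1 can switch to Top (2.6 → 3.3). Not NE.
(Middle, C): Player 1 gets 3.6, best alternative 1; Player 2 gets 4.9, best alternative 1.3. No profitable deviation — NE.
(Middle, R): Player 1 can switch to Bottom (3.7 → 5). Not NE.
(Bottom, L): Player 1 can switch to Top (1 → 3.3). Not NE.
(Bottom, C): Player 1 can switch to Middle (1 → 3.6). Not NE.
(Bottom, R): Player 1 gets 5, best alternative 3.7; Player 2 gets 4.4, best alternative 2.7. No profitable deviation — NE.

The pure Nash equilibria are (Top, L), (Middle, C), (Bottom, R).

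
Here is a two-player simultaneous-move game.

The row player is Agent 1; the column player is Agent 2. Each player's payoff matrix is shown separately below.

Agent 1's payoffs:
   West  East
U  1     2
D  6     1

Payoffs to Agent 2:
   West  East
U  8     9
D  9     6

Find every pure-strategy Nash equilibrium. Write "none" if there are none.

Agent 1 against West: payoffs 1, 6 → best response D.
Agent 1 against East: payoffs 2, 1 → best response U.
Agent 2 against U: payoffs 8, 9 → best response East.
Agent 2 against D: payoffs 9, 6 → best response West.
Mutual best responses: (U, East); (D, West).

Pure-strategy Nash equilibria: (U, East) and (D, West)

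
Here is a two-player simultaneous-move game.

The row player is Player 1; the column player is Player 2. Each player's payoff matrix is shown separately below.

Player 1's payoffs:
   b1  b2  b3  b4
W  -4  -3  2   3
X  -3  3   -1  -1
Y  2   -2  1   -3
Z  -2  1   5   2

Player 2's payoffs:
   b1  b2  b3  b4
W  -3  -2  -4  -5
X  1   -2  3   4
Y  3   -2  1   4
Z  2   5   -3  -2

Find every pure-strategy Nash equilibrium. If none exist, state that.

For each player, find the best response to each opponent profile; mutual best responses are the pure NE.
Player 1 against b1: payoffs -4, -3, 2, -2 → best response Y.
Player 1 against b2: payoffs -3, 3, -2, 1 → best response X.
Player 1 against b3: payoffs 2, -1, 1, 5 → best response Z.
Player 1 against b4: payoffs 3, -1, -3, 2 → best response W.
Player 2 against W: payoffs -3, -2, -4, -5 → best response b2.
Player 2 against X: payoffs 1, -2, 3, 4 → best response b4.
Player 2 against Y: payoffs 3, -2, 1, 4 → best response b4.
Player 2 against Z: payoffs 2, 5, -3, -2 → best response b2.
No profile is a mutual best response for all players.

none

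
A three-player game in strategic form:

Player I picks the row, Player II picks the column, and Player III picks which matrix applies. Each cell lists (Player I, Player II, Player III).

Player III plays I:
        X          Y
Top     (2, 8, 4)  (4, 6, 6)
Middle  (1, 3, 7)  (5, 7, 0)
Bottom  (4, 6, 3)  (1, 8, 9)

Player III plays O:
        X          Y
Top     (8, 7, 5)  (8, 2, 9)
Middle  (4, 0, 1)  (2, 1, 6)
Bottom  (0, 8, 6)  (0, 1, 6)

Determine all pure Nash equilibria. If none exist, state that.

Pure NE: (Top, X, O)

(Top, X, I): Player I can switch to Bottom (2 → 4). Not NE.
(Top, X, O): Player I gets 8, best alternative 4; Player II gets 7, best alternative 2; Player III gets 5, best alternative 4. No profitable deviation — NE.
(Top, Y, I): Player I can switch to Middle (4 → 5). Not NE.
(Top, Y, O): Player II can switch to X (2 → 7). Not NE.
(Middle, X, I): Player I can switch to Top (1 → 2). Not NE.
(Middle, X, O): Player I can switch to Top (4 → 8). Not NE.
(Middle, Y, I): Player III can switch to O (0 → 6). Not NE.
(Middle, Y, O): Player I can switch to Top (2 → 8). Not NE.
(Bottom, X, I): Player II can switch to Y (6 → 8). Not NE.
(The remaining 3 profiles each have a profitable deviation by the same check.)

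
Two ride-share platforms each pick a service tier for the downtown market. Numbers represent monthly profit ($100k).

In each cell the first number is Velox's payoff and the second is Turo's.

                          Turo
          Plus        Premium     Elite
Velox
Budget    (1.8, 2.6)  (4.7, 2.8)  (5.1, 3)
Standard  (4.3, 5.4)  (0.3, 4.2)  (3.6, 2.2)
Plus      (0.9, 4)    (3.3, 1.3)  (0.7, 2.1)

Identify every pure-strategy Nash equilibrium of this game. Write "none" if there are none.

(Budget, Elite); (Standard, Plus)

Velox against Plus: payoffs 1.8, 4.3, 0.9 → best response Standard.
Velox against Premium: payoffs 4.7, 0.3, 3.3 → best response Budget.
Velox against Elite: payoffs 5.1, 3.6, 0.7 → best response Budget.
Turo against Budget: payoffs 2.6, 2.8, 3 → best response Elite.
Turo against Standard: payoffs 5.4, 4.2, 2.2 → best response Plus.
Turo against Plus: payoffs 4, 1.3, 2.1 → best response Plus.
Mutual best responses: (Budget, Elite); (Standard, Plus).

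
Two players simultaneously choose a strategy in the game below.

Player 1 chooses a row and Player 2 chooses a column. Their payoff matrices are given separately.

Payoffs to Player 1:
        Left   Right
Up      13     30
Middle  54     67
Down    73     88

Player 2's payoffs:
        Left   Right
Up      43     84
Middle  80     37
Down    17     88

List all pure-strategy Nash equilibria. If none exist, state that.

Player 1 against Left: payoffs 13, 54, 73 → best response Down.
Player 1 against Right: payoffs 30, 67, 88 → best response Down.
Player 2 against Up: payoffs 43, 84 → best response Right.
Player 2 against Middle: payoffs 80, 37 → best response Left.
Player 2 against Down: payoffs 17, 88 → best response Right.
Mutual best responses: (Down, Right).

The unique pure-strategy Nash equilibrium is (Down, Right).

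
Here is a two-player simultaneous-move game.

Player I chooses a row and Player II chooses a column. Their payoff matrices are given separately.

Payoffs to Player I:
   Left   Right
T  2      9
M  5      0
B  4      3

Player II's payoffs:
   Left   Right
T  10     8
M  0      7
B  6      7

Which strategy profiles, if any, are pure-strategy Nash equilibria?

Player I against Left: payoffs 2, 5, 4 → best response M.
Player I against Right: payoffs 9, 0, 3 → best response T.
Player II against T: payoffs 10, 8 → best response Left.
Player II against M: payoffs 0, 7 → best response Right.
Player II against B: payoffs 6, 7 → best response Right.
No profile is a mutual best response for all players.

This game has no pure Nash equilibrium.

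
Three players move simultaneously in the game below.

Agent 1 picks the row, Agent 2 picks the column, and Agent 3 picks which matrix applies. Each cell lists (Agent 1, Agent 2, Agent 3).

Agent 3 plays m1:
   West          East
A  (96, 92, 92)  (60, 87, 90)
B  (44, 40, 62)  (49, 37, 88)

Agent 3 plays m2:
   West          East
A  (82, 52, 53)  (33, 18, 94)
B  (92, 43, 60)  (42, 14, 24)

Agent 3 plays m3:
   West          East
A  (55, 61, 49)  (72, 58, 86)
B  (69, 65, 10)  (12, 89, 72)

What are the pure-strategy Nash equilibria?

Mark each player's best response to every combination of opponents' strategies; a profile where every player is best-responding is a pure Nash equilibrium.
Agent 1 against (West, m1): payoffs 96, 44 → best response A.
Agent 1 against (West, m2): payoffs 82, 92 → best response B.
Agent 1 against (West, m3): payoffs 55, 69 → best response B.
Agent 1 against (East, m1): payoffs 60, 49 → best response A.
Agent 1 against (East, m2): payoffs 33, 42 → best response B.
Agent 1 against (East, m3): payoffs 72, 12 → best response A.
Agent 2 against (A, m1): payoffs 92, 87 → best response West.
Agent 2 against (A, m2): payoffs 52, 18 → best response West.
Agent 2 against (A, m3): payoffs 61, 58 → best response West.
Agent 2 against (B, m1): payoffs 40, 37 → best response West.
Agent 2 against (B, m2): payoffs 43, 14 → best response West.
Agent 2 against (B, m3): payoffs 65, 89 → best response East.
Agent 3 against (A, West): payoffs 92, 53, 49 → best response m1.
Agent 3 against (A, East): payoffs 90, 94, 86 → best response m2.
Agent 3 against (B, West): payoffs 62, 60, 10 → best response m1.
Agent 3 against (B, East): payoffs 88, 24, 72 → best response m1.
Mutual best responses: (A, West, m1).

The unique pure-strategy Nash equilibrium is (A, West, m1).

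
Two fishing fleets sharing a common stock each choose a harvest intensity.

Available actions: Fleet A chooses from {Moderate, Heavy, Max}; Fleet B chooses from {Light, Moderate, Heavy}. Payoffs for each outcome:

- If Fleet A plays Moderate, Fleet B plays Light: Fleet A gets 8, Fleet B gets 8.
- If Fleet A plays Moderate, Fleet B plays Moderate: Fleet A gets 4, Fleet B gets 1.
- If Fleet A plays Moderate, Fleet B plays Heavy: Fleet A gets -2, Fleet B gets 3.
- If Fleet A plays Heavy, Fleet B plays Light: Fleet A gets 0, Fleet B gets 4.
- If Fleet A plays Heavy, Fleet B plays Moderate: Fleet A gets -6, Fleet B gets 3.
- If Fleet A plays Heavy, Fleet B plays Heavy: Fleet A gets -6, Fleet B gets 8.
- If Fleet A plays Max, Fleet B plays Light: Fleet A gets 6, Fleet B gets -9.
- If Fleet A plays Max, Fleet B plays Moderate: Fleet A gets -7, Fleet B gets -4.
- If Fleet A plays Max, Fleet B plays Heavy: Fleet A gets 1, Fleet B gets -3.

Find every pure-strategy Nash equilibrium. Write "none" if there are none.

The pure Nash equilibria are (Moderate, Light) and (Max, Heavy).

Mark each player's best response to every combination of opponents' strategies; a profile where every player is best-responding is a pure Nash equilibrium.
Fleet A against Light: payoffs 8, 0, 6 → best response Moderate.
Fleet A against Moderate: payoffs 4, -6, -7 → best response Moderate.
Fleet A against Heavy: payoffs -2, -6, 1 → best response Max.
Fleet B against Moderate: payoffs 8, 1, 3 → best response Light.
Fleet B against Heavy: payoffs 4, 3, 8 → best response Heavy.
Fleet B against Max: payoffs -9, -4, -3 → best response Heavy.
Mutual best responses: (Moderate, Light); (Max, Heavy).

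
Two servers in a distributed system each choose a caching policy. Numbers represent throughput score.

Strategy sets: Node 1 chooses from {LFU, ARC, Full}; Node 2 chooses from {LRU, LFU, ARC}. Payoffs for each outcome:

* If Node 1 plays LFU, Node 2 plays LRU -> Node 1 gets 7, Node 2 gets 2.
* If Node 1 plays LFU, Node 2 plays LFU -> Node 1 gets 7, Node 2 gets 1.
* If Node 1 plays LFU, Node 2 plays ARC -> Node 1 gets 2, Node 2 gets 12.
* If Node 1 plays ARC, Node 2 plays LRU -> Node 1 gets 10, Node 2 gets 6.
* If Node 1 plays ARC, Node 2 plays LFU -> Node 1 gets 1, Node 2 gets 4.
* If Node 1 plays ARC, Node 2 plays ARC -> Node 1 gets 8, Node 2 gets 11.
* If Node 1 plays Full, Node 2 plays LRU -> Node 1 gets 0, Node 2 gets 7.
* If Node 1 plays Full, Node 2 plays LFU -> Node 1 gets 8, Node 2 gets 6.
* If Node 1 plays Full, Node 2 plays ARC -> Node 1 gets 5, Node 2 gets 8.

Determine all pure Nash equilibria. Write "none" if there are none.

(ARC, ARC)

(LFU, LRU): Node 1 can switch to ARC (7 → 10). Not NE.
(LFU, LFU): Node 1 can switch to Full (7 → 8). Not NE.
(LFU, ARC): Node 1 can switch to ARC (2 → 8). Not NE.
(ARC, LRU): Node 2 can switch to ARC (6 → 11). Not NE.
(ARC, LFU): Node 1 can switch to LFU (1 → 7). Not NE.
(ARC, ARC): Node 1 gets 8, best alternative 5; Node 2 gets 11, best alternative 6. No profitable deviation — NE.
(Full, LRU): Node 1 can switch to LFU (0 → 7). Not NE.
(Full, LFU): Node 2 can switch to LRU (6 → 7). Not NE.
(Full, ARC): Node 1 can switch to ARC (5 → 8). Not NE.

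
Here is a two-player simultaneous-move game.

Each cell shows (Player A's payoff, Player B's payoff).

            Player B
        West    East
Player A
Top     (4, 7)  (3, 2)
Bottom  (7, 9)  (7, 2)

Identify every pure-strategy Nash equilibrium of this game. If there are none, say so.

(Top, West): Player A can switch to Bottom (4 → 7). Not NE.
(Top, East): Player A can switch to Bottom (3 → 7). Not NE.
(Bottom, West): Player A gets 7, best alternative 4; Player B gets 9, best alternative 2. No profitable deviation — NE.
(Bottom, East): Player B can switch to West (2 → 9). Not NE.

The unique pure-strategy Nash equilibrium is (Bottom, West).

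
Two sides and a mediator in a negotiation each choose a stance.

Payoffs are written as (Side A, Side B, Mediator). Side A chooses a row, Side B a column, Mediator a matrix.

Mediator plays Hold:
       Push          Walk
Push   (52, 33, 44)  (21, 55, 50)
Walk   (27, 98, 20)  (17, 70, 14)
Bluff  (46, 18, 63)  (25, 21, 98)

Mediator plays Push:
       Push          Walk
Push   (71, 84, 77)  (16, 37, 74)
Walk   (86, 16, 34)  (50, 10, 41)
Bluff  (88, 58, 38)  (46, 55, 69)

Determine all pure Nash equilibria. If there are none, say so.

Pure NE: (Bluff, Walk, Hold)

Side A against (Push, Hold): payoffs 52, 27, 46 → best response Push.
Side A against (Push, Push): payoffs 71, 86, 88 → best response Bluff.
Side A against (Walk, Hold): payoffs 21, 17, 25 → best response Bluff.
Side A against (Walk, Push): payoffs 16, 50, 46 → best response Walk.
Side B against (Push, Hold): payoffs 33, 55 → best response Walk.
Side B against (Push, Push): payoffs 84, 37 → best response Push.
Side B against (Walk, Hold): payoffs 98, 70 → best response Push.
Side B against (Walk, Push): payoffs 16, 10 → best response Push.
Side B against (Bluff, Hold): payoffs 18, 21 → best response Walk.
Side B against (Bluff, Push): payoffs 58, 55 → best response Push.
Mediator against (Push, Push): payoffs 44, 77 → best response Push.
Mediator against (Push, Walk): payoffs 50, 74 → best response Push.
Mediator against (Walk, Push): payoffs 20, 34 → best response Push.
Mediator against (Walk, Walk): payoffs 14, 41 → best response Push.
Mediator against (Bluff, Push): payoffs 63, 38 → best response Hold.
Mediator against (Bluff, Walk): payoffs 98, 69 → best response Hold.
Mutual best responses: (Bluff, Walk, Hold).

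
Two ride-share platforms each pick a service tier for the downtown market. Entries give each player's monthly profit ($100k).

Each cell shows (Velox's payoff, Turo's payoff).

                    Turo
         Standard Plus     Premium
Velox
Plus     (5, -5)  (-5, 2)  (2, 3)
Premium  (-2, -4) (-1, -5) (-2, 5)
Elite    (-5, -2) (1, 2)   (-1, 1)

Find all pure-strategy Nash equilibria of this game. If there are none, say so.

(Plus, Premium), (Elite, Plus)

(Plus, Standard): Turo can switch to Plus (-5 → 2). Not NE.
(Plus, Plus): Velox can switch to Premium (-5 → -1). Not NE.
(Plus, Premium): Velox gets 2, best alternative -1; Turo gets 3, best alternative 2. No profitable deviation — NE.
(Premium, Standard): Velox can switch to Plus (-2 → 5). Not NE.
(Premium, Plus): Velox can switch to Elite (-1 → 1). Not NE.
(Premium, Premium): Velox can switch to Plus (-2 → 2). Not NE.
(Elite, Standard): Velox can switch to Plus (-5 → 5). Not NE.
(Elite, Plus): Velox gets 1, best alternative -1; Turo gets 2, best alternative 1. No profitable deviation — NE.
(Elite, Premium): Velox can switch to Plus (-1 → 2). Not NE.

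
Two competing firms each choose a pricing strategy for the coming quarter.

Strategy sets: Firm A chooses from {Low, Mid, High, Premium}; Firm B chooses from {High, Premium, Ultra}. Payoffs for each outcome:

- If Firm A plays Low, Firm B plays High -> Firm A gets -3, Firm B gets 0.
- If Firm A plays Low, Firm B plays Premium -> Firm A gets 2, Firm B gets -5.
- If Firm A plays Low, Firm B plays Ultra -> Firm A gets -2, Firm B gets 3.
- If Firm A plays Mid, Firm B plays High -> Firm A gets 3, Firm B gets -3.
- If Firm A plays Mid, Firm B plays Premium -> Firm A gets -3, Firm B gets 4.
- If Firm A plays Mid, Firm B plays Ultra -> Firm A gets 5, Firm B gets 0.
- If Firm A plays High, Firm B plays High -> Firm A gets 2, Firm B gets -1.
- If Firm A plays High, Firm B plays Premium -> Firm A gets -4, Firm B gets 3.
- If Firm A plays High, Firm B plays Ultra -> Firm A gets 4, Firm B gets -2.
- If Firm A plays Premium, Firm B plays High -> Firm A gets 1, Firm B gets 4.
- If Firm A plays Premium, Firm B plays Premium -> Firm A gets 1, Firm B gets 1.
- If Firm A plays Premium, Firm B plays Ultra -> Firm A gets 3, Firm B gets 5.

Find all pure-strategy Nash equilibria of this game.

(Low, High): Firm A can switch to Mid (-3 → 3). Not NE.
(Low, Premium): Firm B can switch to High (-5 → 0). Not NE.
(Low, Ultra): Firm A can switch to Mid (-2 → 5). Not NE.
(Mid, High): Firm B can switch to Premium (-3 → 4). Not NE.
(Mid, Premium): Firm A can switch to Low (-3 → 2). Not NE.
(Mid, Ultra): Firm B can switch to Premium (0 → 4). Not NE.
(The remaining 6 profiles each have a profitable deviation by the same check.)

none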